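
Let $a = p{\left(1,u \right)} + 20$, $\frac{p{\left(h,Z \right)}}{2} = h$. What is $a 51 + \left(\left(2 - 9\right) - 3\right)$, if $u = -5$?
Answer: $1112$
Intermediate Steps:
$p{\left(h,Z \right)} = 2 h$
$a = 22$ ($a = 2 \cdot 1 + 20 = 2 + 20 = 22$)
$a 51 + \left(\left(2 - 9\right) - 3\right) = 22 \cdot 51 + \left(\left(2 - 9\right) - 3\right) = 1122 - 10 = 1112$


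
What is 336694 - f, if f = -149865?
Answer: 486559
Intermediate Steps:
336694 - f = 336694 - 1*(-149865) = 336694 + 149865 = 486559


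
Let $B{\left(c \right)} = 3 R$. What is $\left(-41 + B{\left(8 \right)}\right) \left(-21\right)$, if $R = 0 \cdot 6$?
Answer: $861$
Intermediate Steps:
$R = 0$
$B{\left(c \right)} = 0$ ($B{\left(c \right)} = 3 \cdot 0 = 0$)
$\left(-41 + B{\left(8 \right)}\right) \left(-21\right) = \left(-41 + 0\right) \left(-21\right) = \left(-41\right) \left(-21\right) = 861$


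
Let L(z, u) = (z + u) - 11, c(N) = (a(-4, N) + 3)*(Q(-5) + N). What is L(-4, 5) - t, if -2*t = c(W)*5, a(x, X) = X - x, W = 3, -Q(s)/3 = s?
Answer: 440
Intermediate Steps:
Q(s) = -3*s
c(N) = (7 + N)*(15 + N) (c(N) = ((N - 1*(-4)) + 3)*(-3*(-5) + N) = ((N + 4) + 3)*(15 + N) = ((4 + N) + 3)*(15 + N) = (7 + N)*(15 + N))
L(z, u) = -11 + u + z (L(z, u) = (u + z) - 11 = -11 + u + z)
t = -450 (t = -(105 + 3² + 22*3)*5/2 = -(105 + 9 + 66)*5/2 = -90*5 = -½*900 = -450)
L(-4, 5) - t = (-11 + 5 - 4) - 1*(-450) = -10 + 450 = 440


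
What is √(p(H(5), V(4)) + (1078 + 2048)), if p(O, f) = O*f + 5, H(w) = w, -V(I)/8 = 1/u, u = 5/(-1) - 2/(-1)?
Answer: √28299/3 ≈ 56.074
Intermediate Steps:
u = -3 (u = 5*(-1) - 2*(-1) = -5 + 2 = -3)
V(I) = 8/3 (V(I) = -8/(-3) = -8*(-⅓) = 8/3)
p(O, f) = 5 + O*f
√(p(H(5), V(4)) + (1078 + 2048)) = √((5 + 5*(8/3)) + (1078 + 2048)) = √((5 + 40/3) + 3126) = √(55/3 + 3126) = √(9433/3) = √28299/3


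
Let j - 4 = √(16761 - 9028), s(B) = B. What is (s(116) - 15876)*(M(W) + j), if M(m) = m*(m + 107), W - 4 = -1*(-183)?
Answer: -866516320 - 15760*√7733 ≈ -8.6790e+8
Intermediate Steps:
W = 187 (W = 4 - 1*(-183) = 4 + 183 = 187)
j = 4 + √7733 (j = 4 + √(16761 - 9028) = 4 + √7733 ≈ 91.938)
M(m) = m*(107 + m)
(s(116) - 15876)*(M(W) + j) = (116 - 15876)*(187*(107 + 187) + (4 + √7733)) = -15760*(187*294 + (4 + √7733)) = -15760*(54978 + (4 + √7733)) = -15760*(54982 + √7733) = -866516320 - 15760*√7733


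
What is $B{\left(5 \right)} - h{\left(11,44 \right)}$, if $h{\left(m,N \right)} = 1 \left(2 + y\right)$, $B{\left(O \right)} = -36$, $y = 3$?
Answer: $-41$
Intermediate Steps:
$h{\left(m,N \right)} = 5$ ($h{\left(m,N \right)} = 1 \left(2 + 3\right) = 1 \cdot 5 = 5$)
$B{\left(5 \right)} - h{\left(11,44 \right)} = -36 - 5 = -41$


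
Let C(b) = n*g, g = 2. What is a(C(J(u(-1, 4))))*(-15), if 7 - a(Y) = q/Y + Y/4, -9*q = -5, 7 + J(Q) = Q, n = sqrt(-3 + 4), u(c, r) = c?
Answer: -280/3 ≈ -93.333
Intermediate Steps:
n = 1 (n = sqrt(1) = 1)
J(Q) = -7 + Q
q = 5/9 (q = -1/9*(-5) = 5/9 ≈ 0.55556)
C(b) = 2 (C(b) = 1*2 = 2)
a(Y) = 7 - 5/(9*Y) - Y/4 (a(Y) = 7 - (5/(9*Y) + Y/4) = 7 - (Y/4 + 5/(9*Y)) = 7 + (-5/(9*Y) - Y/4) = 7 - 5/(9*Y) - Y/4)
a(C(J(u(-1, 4))))*(-15) = (7 - 5/9/2 - 1/4*2)*(-15) = (7 - 5/9*1/2 - 1/2)*(-15) = (7 - 5/18 - 1/2)*(-15) = (56/9)*(-15) = -280/3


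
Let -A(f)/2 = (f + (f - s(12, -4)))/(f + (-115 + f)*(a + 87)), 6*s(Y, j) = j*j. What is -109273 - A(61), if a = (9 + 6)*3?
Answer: -2316697589/21201 ≈ -1.0927e+5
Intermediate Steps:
s(Y, j) = j**2/6 (s(Y, j) = (j*j)/6 = j**2/6)
a = 45 (a = 15*3 = 45)
A(f) = -2*(-8/3 + 2*f)/(-15180 + 133*f) (A(f) = -2*(f + (f - (-4)**2/6))/(f + (-115 + f)*(45 + 87)) = -2*(f + (f - 16/6))/(f + (-115 + f)*132) = -2*(f + (f - 1*8/3))/(f + (-15180 + 132*f)) = -2*(f + (f - 8/3))/(-15180 + 133*f) = -2*(f + (-8/3 + f))/(-15180 + 133*f) = -2*(-8/3 + 2*f)/(-15180 + 133*f))
-109273 - A(61) = -109273 - 4*(4 - 3*61)/(3*(-15180 + 133*61)) = -109273 - 4*(4 - 183)/(3*(-15180 + 8113)) = -109273 - 4*(-179)/(3*(-7067)) = -109273 - 4*(-1)*(-179)/(3*7067) = -109273 - 1*716/21201 = -109273 - 716/21201 = -2316697589/21201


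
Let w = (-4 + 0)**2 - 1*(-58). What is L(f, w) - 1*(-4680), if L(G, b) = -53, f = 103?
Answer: 4627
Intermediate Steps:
w = 74 (w = (-4)**2 + 58 = 16 + 58 = 74)
L(f, w) - 1*(-4680) = -53 - 1*(-4680) = -53 + 4680 = 4627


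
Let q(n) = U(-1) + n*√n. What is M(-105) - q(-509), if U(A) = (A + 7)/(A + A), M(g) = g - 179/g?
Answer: -10531/105 + 509*I*√509 ≈ -100.3 + 11484.0*I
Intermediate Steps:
M(g) = g - 179/g
U(A) = (7 + A)/(2*A) (U(A) = (7 + A)/((2*A)) = (7 + A)*(1/(2*A)) = (7 + A)/(2*A))
q(n) = -3 + n^(3/2) (q(n) = (½)*(7 - 1)/(-1) + n*√n = (½)*(-1)*6 + n^(3/2) = -3 + n^(3/2))
M(-105) - q(-509) = (-105 - 179/(-105)) - (-3 + (-509)^(3/2)) = (-105 - 179*(-1/105)) - (-3 - 509*I*√509) = (-105 + 179/105) + (3 + 509*I*√509) = -10846/105 + (3 + 509*I*√509) = -10531/105 + 509*I*√509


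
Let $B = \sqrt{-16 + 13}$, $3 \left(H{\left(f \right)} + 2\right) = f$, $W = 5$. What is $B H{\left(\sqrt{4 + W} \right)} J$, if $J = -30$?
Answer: $30 i \sqrt{3} \approx 51.962 i$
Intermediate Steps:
$H{\left(f \right)} = -2 + \frac{f}{3}$
$B = i \sqrt{3}$ ($B = \sqrt{-3} = i \sqrt{3} \approx 1.732 i$)
$B H{\left(\sqrt{4 + W} \right)} J = i \sqrt{3} \left(-2 + \frac{\sqrt{4 + 5}}{3}\right) \left(-30\right) = i \sqrt{3} \left(-2 + \frac{\sqrt{9}}{3}\right) \left(-30\right) = i \sqrt{3} \left(-2 + \frac{1}{3} \cdot 3\right) \left(-30\right) = i \sqrt{3} \left(-2 + 1\right) \left(-30\right) = i \sqrt{3} \left(-1\right) \left(-30\right) = - i \sqrt{3} \left(-30\right) = 30 i \sqrt{3}$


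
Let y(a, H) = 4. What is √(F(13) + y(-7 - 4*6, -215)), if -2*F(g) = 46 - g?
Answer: 5*I*√2/2 ≈ 3.5355*I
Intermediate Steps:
F(g) = -23 + g/2 (F(g) = -(46 - g)/2 = -23 + g/2)
√(F(13) + y(-7 - 4*6, -215)) = √((-23 + (½)*13) + 4) = √((-23 + 13/2) + 4) = √(-33/2 + 4) = √(-25/2) = 5*I*√2/2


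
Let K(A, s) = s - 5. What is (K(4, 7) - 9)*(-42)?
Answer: 294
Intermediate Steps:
K(A, s) = -5 + s
(K(4, 7) - 9)*(-42) = ((-5 + 7) - 9)*(-42) = (2 - 9)*(-42) = -7*(-42) = 294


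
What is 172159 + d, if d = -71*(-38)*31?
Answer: 255797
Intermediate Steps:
d = 83638 (d = 2698*31 = 83638)
172159 + d = 172159 + 83638 = 255797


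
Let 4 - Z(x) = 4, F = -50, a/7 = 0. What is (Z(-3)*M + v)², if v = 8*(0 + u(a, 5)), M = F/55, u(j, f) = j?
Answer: 0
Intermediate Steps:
a = 0 (a = 7*0 = 0)
Z(x) = 0 (Z(x) = 4 - 1*4 = 4 - 4 = 0)
M = -10/11 (M = -50/55 = -50*1/55 = -10/11 ≈ -0.90909)
v = 0 (v = 8*(0 + 0) = 8*0 = 0)
(Z(-3)*M + v)² = (0*(-10/11) + 0)² = (0 + 0)² = 0² = 0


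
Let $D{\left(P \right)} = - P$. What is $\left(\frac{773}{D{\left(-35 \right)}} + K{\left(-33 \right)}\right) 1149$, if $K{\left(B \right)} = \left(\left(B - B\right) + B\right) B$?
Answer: $\frac{44682312}{35} \approx 1.2766 \cdot 10^{6}$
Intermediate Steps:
$K{\left(B \right)} = B^{2}$ ($K{\left(B \right)} = \left(0 + B\right) B = B B = B^{2}$)
$\left(\frac{773}{D{\left(-35 \right)}} + K{\left(-33 \right)}\right) 1149 = \left(\frac{773}{\left(-1\right) \left(-35\right)} + \left(-33\right)^{2}\right) 1149 = \left(\frac{773}{35} + 1089\right) 1149 = \frac{38888}{35} \cdot 1149 = \frac{44682312}{35}$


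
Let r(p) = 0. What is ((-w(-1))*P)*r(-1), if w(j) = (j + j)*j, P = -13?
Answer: 0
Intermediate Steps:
w(j) = 2*j² (w(j) = (2*j)*j = 2*j²)
((-w(-1))*P)*r(-1) = (-2*(-1)²*(-13))*0 = (-2*(-13))*0 = (-1*2*(-13))*0 = -2*(-13)*0 = 26*0 = 0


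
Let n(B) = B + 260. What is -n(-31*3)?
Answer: -167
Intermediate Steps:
n(B) = 260 + B
-n(-31*3) = -(260 - 31*3) = -(260 - 93) = -1*167 = -167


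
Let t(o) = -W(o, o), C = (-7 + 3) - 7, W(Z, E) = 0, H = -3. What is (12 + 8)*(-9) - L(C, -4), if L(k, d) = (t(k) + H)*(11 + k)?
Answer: -180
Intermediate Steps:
C = -11 (C = -4 - 7 = -11)
t(o) = 0 (t(o) = -1*0 = 0)
L(k, d) = -33 - 3*k (L(k, d) = (0 - 3)*(11 + k) = -3*(11 + k) = -33 - 3*k)
(12 + 8)*(-9) - L(C, -4) = (12 + 8)*(-9) - (-33 - 3*(-11)) = 20*(-9) - (-33 + 33) = -180 - 1*0 = -180 + 0 = -180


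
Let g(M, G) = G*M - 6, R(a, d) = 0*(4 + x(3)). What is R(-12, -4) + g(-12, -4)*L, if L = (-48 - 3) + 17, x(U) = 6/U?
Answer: -1428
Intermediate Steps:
R(a, d) = 0 (R(a, d) = 0*(4 + 6/3) = 0*(4 + 6*(⅓)) = 0*(4 + 2) = 0*6 = 0)
L = -34 (L = -51 + 17 = -34)
g(M, G) = -6 + G*M
R(-12, -4) + g(-12, -4)*L = 0 + (-6 - 4*(-12))*(-34) = 0 + (-6 + 48)*(-34) = 0 + 42*(-34) = 0 - 1428 = -1428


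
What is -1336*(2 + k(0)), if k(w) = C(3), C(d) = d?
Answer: -6680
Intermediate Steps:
k(w) = 3
-1336*(2 + k(0)) = -1336*(2 + 3) = -1336*5 = -334*20 = -6680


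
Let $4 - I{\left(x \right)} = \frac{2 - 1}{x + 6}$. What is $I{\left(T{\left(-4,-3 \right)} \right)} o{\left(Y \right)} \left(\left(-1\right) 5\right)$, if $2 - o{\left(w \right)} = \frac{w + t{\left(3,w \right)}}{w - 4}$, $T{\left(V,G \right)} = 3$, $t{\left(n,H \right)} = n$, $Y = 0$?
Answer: $- \frac{1925}{36} \approx -53.472$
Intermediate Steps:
$I{\left(x \right)} = 4 - \frac{1}{6 + x}$ ($I{\left(x \right)} = 4 - \frac{2 - 1}{x + 6} = 4 - 1 \frac{1}{6 + x} = 4 - \frac{1}{6 + x}$)
$o{\left(w \right)} = 2 - \frac{3 + w}{-4 + w}$ ($o{\left(w \right)} = 2 - \frac{w + 3}{w - 4} = 2 - \frac{3 + w}{-4 + w}$)
$I{\left(T{\left(-4,-3 \right)} \right)} o{\left(Y \right)} \left(\left(-1\right) 5\right) = \frac{23 + 4 \cdot 3}{6 + 3} \frac{-11 + 0}{-4 + 0} \left(\left(-1\right) 5\right) = \frac{23 + 12}{9} \frac{1}{-4} \left(-11\right) \left(-5\right) = \frac{1}{9} \cdot 35 \left(\left(- \frac{1}{4}\right) \left(-11\right)\right) \left(-5\right) = \frac{35}{9} \cdot \frac{11}{4} \left(-5\right) = \frac{385}{36} \left(-5\right) = - \frac{1925}{36}$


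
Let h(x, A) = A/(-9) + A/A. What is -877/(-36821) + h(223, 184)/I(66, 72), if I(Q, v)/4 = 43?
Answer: -5086079/56998908 ≈ -0.089231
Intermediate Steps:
I(Q, v) = 172 (I(Q, v) = 4*43 = 172)
h(x, A) = 1 - A/9 (h(x, A) = A*(-⅑) + 1 = -A/9 + 1 = 1 - A/9)
-877/(-36821) + h(223, 184)/I(66, 72) = -877/(-36821) + (1 - ⅑*184)/172 = -877*(-1/36821) + (1 - 184/9)*(1/172) = 877/36821 - 175/9*1/172 = 877/36821 - 175/1548 = -5086079/56998908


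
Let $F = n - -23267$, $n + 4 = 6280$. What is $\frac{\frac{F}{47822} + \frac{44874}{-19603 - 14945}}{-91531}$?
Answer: $\frac{46888036}{6300972896339} \approx 7.4414 \cdot 10^{-6}$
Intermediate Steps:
$n = 6276$ ($n = -4 + 6280 = 6276$)
$F = 29543$ ($F = 6276 - -23267 = 6276 + 23267 = 29543$)
$\frac{\frac{F}{47822} + \frac{44874}{-19603 - 14945}}{-91531} = \frac{\frac{29543}{47822} + \frac{44874}{-19603 - 14945}}{-91531} = \left(29543 \cdot \frac{1}{47822} + \frac{44874}{-19603 - 14945}\right) \left(- \frac{1}{91531}\right) = \left(\frac{29543}{47822} + \frac{44874}{-34548}\right) \left(- \frac{1}{91531}\right) = \left(\frac{29543}{47822} + 44874 \left(- \frac{1}{34548}\right)\right) \left(- \frac{1}{91531}\right) = \left(\frac{29543}{47822} - \frac{7479}{5758}\right) \left(- \frac{1}{91531}\right) = \left(- \frac{46888036}{68839769}\right) \left(- \frac{1}{91531}\right) = \frac{46888036}{6300972896339}$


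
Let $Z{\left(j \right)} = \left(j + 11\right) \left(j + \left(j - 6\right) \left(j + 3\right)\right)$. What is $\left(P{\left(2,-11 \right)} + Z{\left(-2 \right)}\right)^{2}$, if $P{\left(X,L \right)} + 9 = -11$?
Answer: $12100$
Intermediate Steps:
$P{\left(X,L \right)} = -20$ ($P{\left(X,L \right)} = -9 - 11 = -20$)
$Z{\left(j \right)} = \left(11 + j\right) \left(j + \left(-6 + j\right) \left(3 + j\right)\right)$
$\left(P{\left(2,-11 \right)} + Z{\left(-2 \right)}\right)^{2} = \left(-20 + \left(-198 + \left(-2\right)^{3} - -80 + 9 \left(-2\right)^{2}\right)\right)^{2} = \left(-20 + \left(-198 - 8 + 80 + 9 \cdot 4\right)\right)^{2} = \left(-20 + \left(-198 - 8 + 80 + 36\right)\right)^{2} = \left(-20 - 90\right)^{2} = \left(-110\right)^{2} = 12100$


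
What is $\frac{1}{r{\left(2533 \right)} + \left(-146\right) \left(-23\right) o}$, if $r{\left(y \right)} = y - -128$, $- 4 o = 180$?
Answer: $- \frac{1}{148449} \approx -6.7363 \cdot 10^{-6}$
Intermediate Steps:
$o = -45$ ($o = \left(- \frac{1}{4}\right) 180 = -45$)
$r{\left(y \right)} = 128 + y$ ($r{\left(y \right)} = y + 128 = 128 + y$)
$\frac{1}{r{\left(2533 \right)} + \left(-146\right) \left(-23\right) o} = \frac{1}{\left(128 + 2533\right) + \left(-146\right) \left(-23\right) \left(-45\right)} = \frac{1}{2661 + 3358 \left(-45\right)} = \frac{1}{2661 - 151110} = \frac{1}{-148449} = - \frac{1}{148449}$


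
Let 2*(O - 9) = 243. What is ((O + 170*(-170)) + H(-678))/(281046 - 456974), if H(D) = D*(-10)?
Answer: 43979/351856 ≈ 0.12499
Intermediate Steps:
O = 261/2 (O = 9 + (1/2)*243 = 9 + 243/2 = 261/2 ≈ 130.50)
H(D) = -10*D
((O + 170*(-170)) + H(-678))/(281046 - 456974) = ((261/2 + 170*(-170)) - 10*(-678))/(281046 - 456974) = ((261/2 - 28900) + 6780)/(-175928) = (-57539/2 + 6780)*(-1/175928) = -43979/2*(-1/175928) = 43979/351856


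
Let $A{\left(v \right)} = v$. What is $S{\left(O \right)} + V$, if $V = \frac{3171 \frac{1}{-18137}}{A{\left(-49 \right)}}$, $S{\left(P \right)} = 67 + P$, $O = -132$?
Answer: $- \frac{8251882}{126959} \approx -64.996$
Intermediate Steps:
$V = \frac{453}{126959}$ ($V = \frac{3171 \frac{1}{-18137}}{-49} = 3171 \left(- \frac{1}{18137}\right) \left(- \frac{1}{49}\right) = \left(- \frac{453}{2591}\right) \left(- \frac{1}{49}\right) = \frac{453}{126959} \approx 0.0035681$)
$S{\left(O \right)} + V = \left(67 - 132\right) + \frac{453}{126959} = -65 + \frac{453}{126959} = - \frac{8251882}{126959}$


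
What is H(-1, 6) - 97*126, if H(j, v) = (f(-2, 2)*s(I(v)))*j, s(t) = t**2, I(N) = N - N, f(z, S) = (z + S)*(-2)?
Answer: -12222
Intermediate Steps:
f(z, S) = -2*S - 2*z (f(z, S) = (S + z)*(-2) = -2*S - 2*z)
I(N) = 0
H(j, v) = 0 (H(j, v) = ((-2*2 - 2*(-2))*0**2)*j = ((-4 + 4)*0)*j = (0*0)*j = 0*j = 0)
H(-1, 6) - 97*126 = 0 - 97*126 = 0 - 12222 = -12222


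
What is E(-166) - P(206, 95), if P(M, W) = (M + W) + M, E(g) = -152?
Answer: -659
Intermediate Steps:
P(M, W) = W + 2*M
E(-166) - P(206, 95) = -152 - (95 + 2*206) = -152 - (95 + 412) = -152 - 1*507 = -152 - 507 = -659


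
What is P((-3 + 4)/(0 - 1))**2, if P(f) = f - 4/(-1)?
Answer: 9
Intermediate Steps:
P(f) = 4 + f (P(f) = f - 4*(-1) = f - 1*(-4) = f + 4 = 4 + f)
P((-3 + 4)/(0 - 1))**2 = (4 + (-3 + 4)/(0 - 1))**2 = (4 + 1/(-1))**2 = (4 + 1*(-1))**2 = (4 - 1)**2 = 3**2 = 9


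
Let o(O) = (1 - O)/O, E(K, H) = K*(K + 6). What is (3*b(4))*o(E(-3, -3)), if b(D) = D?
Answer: -40/3 ≈ -13.333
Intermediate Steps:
E(K, H) = K*(6 + K)
o(O) = (1 - O)/O
(3*b(4))*o(E(-3, -3)) = (3*4)*((1 - (-3)*(6 - 3))/((-3*(6 - 3)))) = 12*((1 - (-3)*3)/((-3*3))) = 12*((1 - 1*(-9))/(-9)) = 12*(-(1 + 9)/9) = 12*(-⅑*10) = 12*(-10/9) = -40/3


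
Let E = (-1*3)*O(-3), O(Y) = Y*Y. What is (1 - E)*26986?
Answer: 755608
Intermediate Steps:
O(Y) = Y**2
E = -27 (E = -1*3*(-3)**2 = -3*9 = -27)
(1 - E)*26986 = (1 - 1*(-27))*26986 = (1 + 27)*26986 = 28*26986 = 755608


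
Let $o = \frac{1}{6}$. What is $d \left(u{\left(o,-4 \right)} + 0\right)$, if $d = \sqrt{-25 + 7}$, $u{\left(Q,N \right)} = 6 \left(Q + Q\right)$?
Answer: $6 i \sqrt{2} \approx 8.4853 i$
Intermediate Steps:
$o = \frac{1}{6} \approx 0.16667$
$u{\left(Q,N \right)} = 12 Q$ ($u{\left(Q,N \right)} = 6 \cdot 2 Q = 12 Q$)
$d = 3 i \sqrt{2}$ ($d = \sqrt{-18} = 3 i \sqrt{2} \approx 4.2426 i$)
$d \left(u{\left(o,-4 \right)} + 0\right) = 3 i \sqrt{2} \left(12 \cdot \frac{1}{6} + 0\right) = 3 i \sqrt{2} \left(2 + 0\right) = 3 i \sqrt{2} \cdot 2 = 6 i \sqrt{2}$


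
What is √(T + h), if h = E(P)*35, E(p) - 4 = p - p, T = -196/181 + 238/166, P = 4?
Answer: √31675860293/15023 ≈ 11.847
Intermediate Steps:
T = 5271/15023 (T = -196*1/181 + 238*(1/166) = -196/181 + 119/83 = 5271/15023 ≈ 0.35086)
E(p) = 4 (E(p) = 4 + (p - p) = 4 + 0 = 4)
h = 140 (h = 4*35 = 140)
√(T + h) = √(5271/15023 + 140) = √(2108491/15023) = √31675860293/15023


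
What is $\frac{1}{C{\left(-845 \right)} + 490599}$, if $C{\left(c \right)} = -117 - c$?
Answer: $\frac{1}{491327} \approx 2.0353 \cdot 10^{-6}$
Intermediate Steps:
$\frac{1}{C{\left(-845 \right)} + 490599} = \frac{1}{\left(-117 - -845\right) + 490599} = \frac{1}{\left(-117 + 845\right) + 490599} = \frac{1}{728 + 490599} = \frac{1}{491327}$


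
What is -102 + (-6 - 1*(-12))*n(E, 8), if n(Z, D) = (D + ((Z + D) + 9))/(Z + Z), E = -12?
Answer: -421/4 ≈ -105.25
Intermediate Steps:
n(Z, D) = (9 + Z + 2*D)/(2*Z) (n(Z, D) = (D + ((D + Z) + 9))/((2*Z)) = (D + (9 + D + Z))*(1/(2*Z)) = (9 + Z + 2*D)*(1/(2*Z)) = (9 + Z + 2*D)/(2*Z))
-102 + (-6 - 1*(-12))*n(E, 8) = -102 + (-6 - 1*(-12))*((1/2)*(9 - 12 + 2*8)/(-12)) = -102 + (-6 + 12)*((1/2)*(-1/12)*(9 - 12 + 16)) = -102 + 6*((1/2)*(-1/12)*13) = -102 + 6*(-13/24) = -102 - 13/4 = -421/4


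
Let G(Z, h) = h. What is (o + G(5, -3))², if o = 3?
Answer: 0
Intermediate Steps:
(o + G(5, -3))² = (3 - 3)² = 0² = 0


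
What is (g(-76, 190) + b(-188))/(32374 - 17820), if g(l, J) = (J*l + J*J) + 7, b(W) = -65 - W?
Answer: 10895/7277 ≈ 1.4972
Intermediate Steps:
g(l, J) = 7 + J**2 + J*l (g(l, J) = (J*l + J**2) + 7 = (J**2 + J*l) + 7 = 7 + J**2 + J*l)
(g(-76, 190) + b(-188))/(32374 - 17820) = ((7 + 190**2 + 190*(-76)) + (-65 - 1*(-188)))/(32374 - 17820) = ((7 + 36100 - 14440) + (-65 + 188))/14554 = (21667 + 123)*(1/14554) = 21790*(1/14554) = 10895/7277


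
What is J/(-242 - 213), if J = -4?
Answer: 4/455 ≈ 0.0087912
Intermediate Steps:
J/(-242 - 213) = -4/(-242 - 213) = -4/(-455) = -1/455*(-4) = 4/455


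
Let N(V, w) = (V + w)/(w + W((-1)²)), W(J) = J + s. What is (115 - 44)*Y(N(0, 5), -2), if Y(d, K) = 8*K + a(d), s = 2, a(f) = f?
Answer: -8733/8 ≈ -1091.6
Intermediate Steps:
W(J) = 2 + J (W(J) = J + 2 = 2 + J)
N(V, w) = (V + w)/(3 + w) (N(V, w) = (V + w)/(w + (2 + (-1)²)) = (V + w)/(w + (2 + 1)) = (V + w)/(w + 3) = (V + w)/(3 + w))
Y(d, K) = d + 8*K (Y(d, K) = 8*K + d = d + 8*K)
(115 - 44)*Y(N(0, 5), -2) = (115 - 44)*((0 + 5)/(3 + 5) + 8*(-2)) = 71*(5/8 - 16) = 71*(-123/8) = -8733/8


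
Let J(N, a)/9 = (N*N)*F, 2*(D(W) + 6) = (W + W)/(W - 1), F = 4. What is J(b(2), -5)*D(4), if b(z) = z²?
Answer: -2688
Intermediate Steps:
D(W) = -6 + W/(-1 + W) (D(W) = -6 + ((W + W)/(W - 1))/2 = -6 + ((2*W)/(-1 + W))/2 = -6 + (2*W/(-1 + W))/2 = -6 + W/(-1 + W))
J(N, a) = 36*N² (J(N, a) = 9*((N*N)*4) = 9*(N²*4) = 9*(4*N²) = 36*N²)
J(b(2), -5)*D(4) = (36*(2²)²)*((6 - 5*4)/(-1 + 4)) = (36*4²)*((6 - 20)/3) = (36*16)*((⅓)*(-14)) = 576*(-14/3) = -2688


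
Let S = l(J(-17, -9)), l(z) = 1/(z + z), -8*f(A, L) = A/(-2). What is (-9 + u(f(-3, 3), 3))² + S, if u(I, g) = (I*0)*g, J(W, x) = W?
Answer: 2753/34 ≈ 80.971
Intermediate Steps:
f(A, L) = A/16 (f(A, L) = -A/(8*(-2)) = -A*(-1)/(8*2) = -(-1)*A/16 = A/16)
u(I, g) = 0 (u(I, g) = 0*g = 0)
l(z) = 1/(2*z)
S = -1/34 (S = (½)/(-17) = (½)*(-1/17) = -1/34 ≈ -0.029412)
(-9 + u(f(-3, 3), 3))² + S = (-9 + 0)² - 1/34 = (-9)² - 1/34 = 81 - 1/34 = 2753/34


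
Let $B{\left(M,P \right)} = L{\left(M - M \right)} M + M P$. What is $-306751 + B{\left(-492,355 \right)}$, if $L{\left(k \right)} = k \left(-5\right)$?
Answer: $-481411$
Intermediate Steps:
$L{\left(k \right)} = - 5 k$
$B{\left(M,P \right)} = M P$ ($B{\left(M,P \right)} = - 5 \left(M - M\right) M + M P = \left(-5\right) 0 M + M P = 0 M + M P = 0 + M P = M P$)
$-306751 + B{\left(-492,355 \right)} = -306751 - 174660 = -481411$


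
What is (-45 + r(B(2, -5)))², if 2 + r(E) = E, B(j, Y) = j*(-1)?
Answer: 2401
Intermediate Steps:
B(j, Y) = -j
r(E) = -2 + E
(-45 + r(B(2, -5)))² = (-45 + (-2 - 1*2))² = (-45 + (-2 - 2))² = (-45 - 4)² = (-49)² = 2401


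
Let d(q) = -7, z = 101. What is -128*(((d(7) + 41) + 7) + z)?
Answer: -18176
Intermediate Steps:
-128*(((d(7) + 41) + 7) + z) = -128*(((-7 + 41) + 7) + 101) = -128*((34 + 7) + 101) = -128*(41 + 101) = -128*142 = -18176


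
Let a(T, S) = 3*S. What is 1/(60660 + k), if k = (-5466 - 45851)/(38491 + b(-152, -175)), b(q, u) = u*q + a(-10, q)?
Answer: 64635/3920707783 ≈ 1.6486e-5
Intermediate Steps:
b(q, u) = 3*q + q*u (b(q, u) = u*q + 3*q = q*u + 3*q = 3*q + q*u)
k = -51317/64635 (k = (-5466 - 45851)/(38491 - 152*(3 - 175)) = -51317/(38491 - 152*(-172)) = -51317/(38491 + 26144) = -51317/64635 ≈ -0.79395)
1/(60660 + k) = 1/(60660 - 51317/64635) = 1/(3920707783/64635) = 64635/3920707783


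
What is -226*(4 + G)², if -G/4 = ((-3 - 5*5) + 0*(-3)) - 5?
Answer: -4180096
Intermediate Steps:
G = 132 (G = -4*(((-3 - 5*5) + 0*(-3)) - 5) = -4*(((-3 - 25) + 0) - 5) = -4*((-28 + 0) - 5) = -4*(-28 - 5) = -4*(-33) = 132)
-226*(4 + G)² = -226*(4 + 132)² = -226*136² = -226*18496 = -4180096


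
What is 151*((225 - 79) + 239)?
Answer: 58135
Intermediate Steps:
151*((225 - 79) + 239) = 151*(146 + 239) = 151*385 = 58135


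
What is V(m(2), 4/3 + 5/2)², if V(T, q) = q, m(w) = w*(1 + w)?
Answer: 529/36 ≈ 14.694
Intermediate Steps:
V(m(2), 4/3 + 5/2)² = (4/3 + 5/2)² = (23/6)² = 529/36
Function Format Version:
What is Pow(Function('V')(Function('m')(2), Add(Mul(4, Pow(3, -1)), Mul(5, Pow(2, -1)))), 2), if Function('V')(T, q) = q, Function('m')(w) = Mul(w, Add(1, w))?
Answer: Rational(529, 36) ≈ 14.694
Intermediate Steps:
Pow(Function('V')(Function('m')(2), Add(Mul(4, Pow(3, -1)), Mul(5, Pow(2, -1)))), 2) = Pow(Add(Mul(4, Pow(3, -1)), Mul(5, Pow(2, -1))), 2) = Pow(Add(Mul(4, Rational(1, 3)), Mul(5, Rational(1, 2))), 2) = Pow(Add(Rational(4, 3), Rational(5, 2)), 2) = Pow(Rational(23, 6), 2) = Rational(529, 36)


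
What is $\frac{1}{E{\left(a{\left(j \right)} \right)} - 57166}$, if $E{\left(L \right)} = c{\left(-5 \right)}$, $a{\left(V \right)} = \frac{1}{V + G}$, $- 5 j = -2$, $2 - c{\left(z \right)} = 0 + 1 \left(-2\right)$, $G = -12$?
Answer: $- \frac{1}{57162} \approx -1.7494 \cdot 10^{-5}$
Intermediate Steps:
$c{\left(z \right)} = 4$ ($c{\left(z \right)} = 2 - \left(0 + 1 \left(-2\right)\right) = 2 - \left(0 - 2\right) = 2 - -2 = 2 + 2 = 4$)
$j = \frac{2}{5}$ ($j = \left(- \frac{1}{5}\right) \left(-2\right) = \frac{2}{5} \approx 0.4$)
$a{\left(V \right)} = \frac{1}{-12 + V}$ ($a{\left(V \right)} = \frac{1}{V - 12} = \frac{1}{-12 + V}$)
$E{\left(L \right)} = 4$
$\frac{1}{E{\left(a{\left(j \right)} \right)} - 57166} = \frac{1}{4 - 57166} = \frac{1}{-57162} = - \frac{1}{57162}$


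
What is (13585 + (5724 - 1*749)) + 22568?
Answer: 41128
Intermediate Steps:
(13585 + (5724 - 1*749)) + 22568 = (13585 + (5724 - 749)) + 22568 = (13585 + 4975) + 22568 = 18560 + 22568 = 41128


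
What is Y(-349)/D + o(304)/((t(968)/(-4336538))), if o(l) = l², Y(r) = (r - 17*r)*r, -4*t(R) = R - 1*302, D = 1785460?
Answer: 357775380910436908/148639545 ≈ 2.4070e+9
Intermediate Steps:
t(R) = 151/2 - R/4 (t(R) = -(R - 1*302)/4 = -(R - 302)/4 = -(-302 + R)/4 = 151/2 - R/4)
Y(r) = -16*r² (Y(r) = (-16*r)*r = -16*r²)
Y(-349)/D + o(304)/((t(968)/(-4336538))) = -16*(-349)²/1785460 + 304²/(((151/2 - ¼*968)/(-4336538))) = -16*121801*(1/1785460) + 92416/(((151/2 - 242)*(-1/4336538))) = -1948816*1/1785460 + 92416/((-333/2*(-1/4336538))) = -487204/446365 + 92416/(333/8673076) = -487204/446365 + 92416*(8673076/333) = -487204/446365 + 801530991616/333 = 357775380910436908/148639545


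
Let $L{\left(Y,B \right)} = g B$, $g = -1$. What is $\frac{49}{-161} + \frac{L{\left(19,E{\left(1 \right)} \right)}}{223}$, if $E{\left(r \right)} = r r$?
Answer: $- \frac{1584}{5129} \approx -0.30883$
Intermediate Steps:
$E{\left(r \right)} = r^{2}$
$L{\left(Y,B \right)} = - B$
$\frac{49}{-161} + \frac{L{\left(19,E{\left(1 \right)} \right)}}{223} = \frac{49}{-161} + \frac{\left(-1\right) 1^{2}}{223} = 49 \left(- \frac{1}{161}\right) + \left(-1\right) 1 \cdot \frac{1}{223} = - \frac{7}{23} - \frac{1}{223} = - \frac{1584}{5129}$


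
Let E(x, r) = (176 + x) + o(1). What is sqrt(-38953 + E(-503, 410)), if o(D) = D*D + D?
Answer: I*sqrt(39278) ≈ 198.19*I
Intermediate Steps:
o(D) = D + D**2 (o(D) = D**2 + D = D + D**2)
E(x, r) = 178 + x (E(x, r) = (176 + x) + 1*(1 + 1) = (176 + x) + 1*2 = (176 + x) + 2 = 178 + x)
sqrt(-38953 + E(-503, 410)) = sqrt(-38953 + (178 - 503)) = sqrt(-38953 - 325) = sqrt(-39278) = I*sqrt(39278)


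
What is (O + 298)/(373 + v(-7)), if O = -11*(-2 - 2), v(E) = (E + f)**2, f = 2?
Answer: 171/199 ≈ 0.85930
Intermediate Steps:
v(E) = (2 + E)**2 (v(E) = (E + 2)**2 = (2 + E)**2)
O = 44 (O = -11*(-4) = 44)
(O + 298)/(373 + v(-7)) = (44 + 298)/(373 + (2 - 7)**2) = 342/(373 + (-5)**2) = 342/(373 + 25) = 342/398 = 342*(1/398) = 171/199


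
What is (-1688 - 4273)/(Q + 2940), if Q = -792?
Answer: -1987/716 ≈ -2.7751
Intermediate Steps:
(-1688 - 4273)/(Q + 2940) = (-1688 - 4273)/(-792 + 2940) = -5961/2148 = -5961*1/2148 = -1987/716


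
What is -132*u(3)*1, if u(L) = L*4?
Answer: -1584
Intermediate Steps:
u(L) = 4*L
-132*u(3)*1 = -528*3*1 = -132*12*1 = -1584*1 = -1584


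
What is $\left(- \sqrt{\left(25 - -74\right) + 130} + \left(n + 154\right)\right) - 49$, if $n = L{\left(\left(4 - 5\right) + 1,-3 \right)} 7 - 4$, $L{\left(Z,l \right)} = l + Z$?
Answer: $80 - \sqrt{229} \approx 64.867$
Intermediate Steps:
$L{\left(Z,l \right)} = Z + l$
$n = -25$ ($n = \left(\left(\left(4 - 5\right) + 1\right) - 3\right) 7 - 4 = \left(\left(-1 + 1\right) - 3\right) 7 - 4 = \left(0 - 3\right) 7 - 4 = \left(-3\right) 7 - 4 = -21 - 4 = -25$)
$\left(- \sqrt{\left(25 - -74\right) + 130} + \left(n + 154\right)\right) - 49 = \left(- \sqrt{\left(25 - -74\right) + 130} + \left(-25 + 154\right)\right) - 49 = \left(- \sqrt{\left(25 + 74\right) + 130} + 129\right) - 49 = \left(- \sqrt{99 + 130} + 129\right) - 49 = \left(- \sqrt{229} + 129\right) - 49 = \left(129 - \sqrt{229}\right) - 49 = 80 - \sqrt{229}$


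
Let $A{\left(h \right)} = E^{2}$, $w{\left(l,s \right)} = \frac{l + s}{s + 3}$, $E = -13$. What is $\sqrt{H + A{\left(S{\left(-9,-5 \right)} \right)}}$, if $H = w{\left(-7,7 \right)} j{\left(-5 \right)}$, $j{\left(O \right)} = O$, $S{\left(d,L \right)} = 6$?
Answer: $13$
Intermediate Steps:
$w{\left(l,s \right)} = \frac{l + s}{3 + s}$
$A{\left(h \right)} = 169$ ($A{\left(h \right)} = \left(-13\right)^{2} = 169$)
$H = 0$ ($H = \frac{-7 + 7}{3 + 7} \left(-5\right) = \frac{1}{10} \cdot 0 \left(-5\right) = 0 \left(-5\right) = 0$)
$\sqrt{H + A{\left(S{\left(-9,-5 \right)} \right)}} = \sqrt{0 + 169} = \sqrt{169} = 13$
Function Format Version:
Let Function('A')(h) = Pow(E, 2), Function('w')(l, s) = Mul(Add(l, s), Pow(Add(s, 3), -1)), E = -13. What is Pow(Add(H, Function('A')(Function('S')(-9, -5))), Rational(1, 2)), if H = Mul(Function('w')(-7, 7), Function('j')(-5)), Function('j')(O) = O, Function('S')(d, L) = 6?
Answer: 13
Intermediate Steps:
Function('w')(l, s) = Mul(Pow(Add(3, s), -1), Add(l, s)) (Function('w')(l, s) = Mul(Add(l, s), Pow(Add(3, s), -1)) = Mul(Pow(Add(3, s), -1), Add(l, s)))
Function('A')(h) = 169 (Function('A')(h) = Pow(-13, 2) = 169)
H = 0 (H = Mul(Mul(Pow(Add(3, 7), -1), Add(-7, 7)), -5) = Mul(Mul(Pow(10, -1), 0), -5) = Mul(Mul(Rational(1, 10), 0), -5) = Mul(0, -5) = 0)
Pow(Add(H, Function('A')(Function('S')(-9, -5))), Rational(1, 2)) = Pow(Add(0, 169), Rational(1, 2)) = Pow(169, Rational(1, 2)) = 13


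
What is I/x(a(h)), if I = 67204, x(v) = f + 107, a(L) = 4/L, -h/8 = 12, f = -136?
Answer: -67204/29 ≈ -2317.4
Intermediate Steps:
h = -96 (h = -8*12 = -96)
x(v) = -29 (x(v) = -136 + 107 = -29)
I/x(a(h)) = 67204/(-29) = 67204*(-1/29) = -67204/29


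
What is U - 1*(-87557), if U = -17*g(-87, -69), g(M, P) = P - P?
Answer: 87557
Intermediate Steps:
g(M, P) = 0
U = 0 (U = -17*0 = 0)
U - 1*(-87557) = 0 - 1*(-87557) = 0 + 87557 = 87557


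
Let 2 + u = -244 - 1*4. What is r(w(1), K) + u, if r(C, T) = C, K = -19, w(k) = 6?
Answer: -244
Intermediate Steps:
u = -250 (u = -2 + (-244 - 1*4) = -2 + (-244 - 4) = -2 - 248 = -250)
r(w(1), K) + u = 6 - 250 = -244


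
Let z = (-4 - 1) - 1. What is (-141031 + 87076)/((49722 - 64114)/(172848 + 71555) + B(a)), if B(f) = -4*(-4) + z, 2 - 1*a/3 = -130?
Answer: -13186763865/2429638 ≈ -5427.5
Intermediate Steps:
z = -6 (z = -5 - 1 = -6)
a = 396 (a = 6 - 3*(-130) = 6 + 390 = 396)
B(f) = 10 (B(f) = -4*(-4) - 6 = 16 - 6 = 10)
(-141031 + 87076)/((49722 - 64114)/(172848 + 71555) + B(a)) = (-141031 + 87076)/((49722 - 64114)/(172848 + 71555) + 10) = -53955/(-14392/244403 + 10) = -53955/2429638/244403 = -53955*244403/2429638 = -13186763865/2429638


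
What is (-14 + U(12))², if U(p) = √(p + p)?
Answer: 220 - 56*√6 ≈ 82.829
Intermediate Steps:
U(p) = √2*√p (U(p) = √(2*p) = √2*√p)
(-14 + U(12))² = (-14 + √2*√12)² = (-14 + √2*(2*√3))² = (-14 + 2*√6)²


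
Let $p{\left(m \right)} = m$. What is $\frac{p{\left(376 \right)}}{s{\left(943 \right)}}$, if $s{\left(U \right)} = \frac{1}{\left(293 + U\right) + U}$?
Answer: $819304$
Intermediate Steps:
$s{\left(U \right)} = \frac{1}{293 + 2 U}$
$\frac{p{\left(376 \right)}}{s{\left(943 \right)}} = \frac{376}{\frac{1}{293 + 2 \cdot 943}} = \frac{376}{\frac{1}{293 + 1886}} = \frac{376}{\frac{1}{2179}} = 376 \frac{1}{\frac{1}{2179}} = 376 \cdot 2179 = 819304$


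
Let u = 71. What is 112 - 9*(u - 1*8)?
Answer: -455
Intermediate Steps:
112 - 9*(u - 1*8) = 112 - 9*(71 - 1*8) = 112 - 9*(71 - 8) = 112 - 9*63 = 112 - 567 = -455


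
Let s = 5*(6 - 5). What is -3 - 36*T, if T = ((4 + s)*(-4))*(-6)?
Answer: -7779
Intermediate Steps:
s = 5 (s = 5*1 = 5)
T = 216 (T = ((4 + 5)*(-4))*(-6) = (9*(-4))*(-6) = -36*(-6) = 216)
-3 - 36*T = -3 - 36*216 = -3 - 7776 = -7779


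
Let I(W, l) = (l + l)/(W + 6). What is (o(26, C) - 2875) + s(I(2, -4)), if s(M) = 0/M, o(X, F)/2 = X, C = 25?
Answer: -2823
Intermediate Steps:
o(X, F) = 2*X
I(W, l) = 2*l/(6 + W) (I(W, l) = (2*l)/(6 + W) = 2*l/(6 + W))
s(M) = 0
(o(26, C) - 2875) + s(I(2, -4)) = (2*26 - 2875) + 0 = (52 - 2875) + 0 = -2823 + 0 = -2823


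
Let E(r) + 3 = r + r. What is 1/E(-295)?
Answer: -1/593 ≈ -0.0016863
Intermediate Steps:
E(r) = -3 + 2*r (E(r) = -3 + (r + r) = -3 + 2*r)
1/E(-295) = 1/(-3 + 2*(-295)) = 1/(-3 - 590) = 1/(-593) = -1/593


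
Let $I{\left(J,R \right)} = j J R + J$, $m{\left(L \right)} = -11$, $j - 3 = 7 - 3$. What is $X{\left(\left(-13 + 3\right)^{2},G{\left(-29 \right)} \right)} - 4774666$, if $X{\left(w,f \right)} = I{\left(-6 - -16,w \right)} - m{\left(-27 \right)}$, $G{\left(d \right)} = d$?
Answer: $-4767645$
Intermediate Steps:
$j = 7$ ($j = 3 + \left(7 - 3\right) = 3 + 4 = 7$)
$I{\left(J,R \right)} = J + 7 J R$ ($I{\left(J,R \right)} = 7 J R + J = J + 7 J R$)
$X{\left(w,f \right)} = 21 + 70 w$ ($X{\left(w,f \right)} = \left(-6 - -16\right) \left(1 + 7 w\right) - -11 = \left(-6 + 16\right) \left(1 + 7 w\right) + 11 = 10 \left(1 + 7 w\right) + 11 = \left(10 + 70 w\right) + 11 = 21 + 70 w$)
$X{\left(\left(-13 + 3\right)^{2},G{\left(-29 \right)} \right)} - 4774666 = \left(21 + 70 \left(-13 + 3\right)^{2}\right) - 4774666 = \left(21 + 70 \left(-10\right)^{2}\right) - 4774666 = \left(21 + 70 \cdot 100\right) - 4774666 = \left(21 + 7000\right) - 4774666 = 7021 - 4774666 = -4767645$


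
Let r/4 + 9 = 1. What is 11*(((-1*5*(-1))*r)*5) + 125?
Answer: -8675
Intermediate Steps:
r = -32 (r = -36 + 4*1 = -36 + 4 = -32)
11*(((-1*5*(-1))*r)*5) + 125 = 11*(((-1*5*(-1))*(-32))*5) + 125 = 11*((-5*(-1)*(-32))*5) + 125 = 11*((5*(-32))*5) + 125 = 11*(-160*5) + 125 = 11*(-800) + 125 = -8800 + 125 = -8675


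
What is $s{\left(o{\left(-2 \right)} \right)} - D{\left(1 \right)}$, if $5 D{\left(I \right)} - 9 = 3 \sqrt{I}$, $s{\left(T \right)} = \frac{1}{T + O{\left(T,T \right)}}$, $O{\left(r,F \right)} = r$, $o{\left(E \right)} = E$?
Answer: $- \frac{53}{20} \approx -2.65$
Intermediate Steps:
$s{\left(T \right)} = \frac{1}{2 T}$ ($s{\left(T \right)} = \frac{1}{T + T} = \frac{1}{2 T}$)
$D{\left(I \right)} = \frac{9}{5} + \frac{3 \sqrt{I}}{5}$
$s{\left(o{\left(-2 \right)} \right)} - D{\left(1 \right)} = \frac{1}{2 \left(-2\right)} - \left(\frac{9}{5} + \frac{3 \sqrt{1}}{5}\right) = \frac{1}{2} \left(- \frac{1}{2}\right) - \left(\frac{9}{5} + \frac{3}{5} \cdot 1\right) = - \frac{1}{4} - \left(\frac{9}{5} + \frac{3}{5}\right) = - \frac{1}{4} - \frac{12}{5} = - \frac{53}{20}$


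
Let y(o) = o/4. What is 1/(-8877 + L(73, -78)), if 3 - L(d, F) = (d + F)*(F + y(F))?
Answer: -2/18723 ≈ -0.00010682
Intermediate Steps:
y(o) = o/4 (y(o) = o*(1/4) = o/4)
L(d, F) = 3 - 5*F*(F + d)/4 (L(d, F) = 3 - (d + F)*(F + F/4) = 3 - (F + d)*5*F/4 = 3 - 5*F*(F + d)/4)
1/(-8877 + L(73, -78)) = 1/(-8877 + (3 - 5/4*(-78)**2 - 5/4*(-78)*73)) = 1/(-8877 + (3 - 5/4*6084 + 14235/2)) = 1/(-8877 + (3 - 7605 + 14235/2)) = 1/(-8877 - 969/2) = 1/(-18723/2) = -2/18723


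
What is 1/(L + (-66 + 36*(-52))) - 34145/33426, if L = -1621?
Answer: -121555481/118963134 ≈ -1.0218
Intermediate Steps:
1/(L + (-66 + 36*(-52))) - 34145/33426 = 1/(-1621 + (-66 + 36*(-52))) - 34145/33426 = 1/(-1621 + (-66 - 1872)) - 34145/33426 = 1/(-1621 - 1938) - 1*34145/33426 = 1/(-3559) - 34145/33426 = -1/3559 - 34145/33426 = -121555481/118963134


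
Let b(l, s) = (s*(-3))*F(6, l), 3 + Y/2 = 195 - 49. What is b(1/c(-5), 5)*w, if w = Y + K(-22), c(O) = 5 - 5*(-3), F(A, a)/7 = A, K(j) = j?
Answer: -166320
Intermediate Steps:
F(A, a) = 7*A
c(O) = 20 (c(O) = 5 + 15 = 20)
Y = 286 (Y = -6 + 2*(195 - 49) = -6 + 2*146 = -6 + 292 = 286)
b(l, s) = -126*s (b(l, s) = (s*(-3))*(7*6) = -3*s*42 = -126*s)
w = 264 (w = 286 - 22 = 264)
b(1/c(-5), 5)*w = -126*5*264 = -630*264 = -166320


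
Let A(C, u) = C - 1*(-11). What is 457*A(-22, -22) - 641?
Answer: -5668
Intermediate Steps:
A(C, u) = 11 + C (A(C, u) = C + 11 = 11 + C)
457*A(-22, -22) - 641 = 457*(11 - 22) - 641 = 457*(-11) - 641 = -5027 - 641 = -5668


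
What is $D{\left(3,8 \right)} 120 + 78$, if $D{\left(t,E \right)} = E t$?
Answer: $2958$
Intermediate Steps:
$D{\left(3,8 \right)} 120 + 78 = 8 \cdot 3 \cdot 120 + 78 = 24 \cdot 120 + 78 = 2880 + 78 = 2958$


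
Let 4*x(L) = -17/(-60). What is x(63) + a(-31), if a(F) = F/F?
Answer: 257/240 ≈ 1.0708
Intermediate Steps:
a(F) = 1
x(L) = 17/240 (x(L) = (-17/(-60))/4 = (-17*(-1/60))/4 = (1/4)*(17/60) = 17/240)
x(63) + a(-31) = 17/240 + 1 = 257/240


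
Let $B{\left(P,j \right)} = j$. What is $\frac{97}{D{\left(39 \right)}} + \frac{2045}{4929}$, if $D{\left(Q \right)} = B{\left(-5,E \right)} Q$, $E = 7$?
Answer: $\frac{345466}{448539} \approx 0.7702$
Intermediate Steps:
$D{\left(Q \right)} = 7 Q$
$\frac{97}{D{\left(39 \right)}} + \frac{2045}{4929} = \frac{97}{7 \cdot 39} + \frac{2045}{4929} = \frac{97}{273} + 2045 \cdot \frac{1}{4929} = 97 \cdot \frac{1}{273} + \frac{2045}{4929} = \frac{97}{273} + \frac{2045}{4929} = \frac{345466}{448539}$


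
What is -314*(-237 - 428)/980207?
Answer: 208810/980207 ≈ 0.21303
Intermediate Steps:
-314*(-237 - 428)/980207 = -314*(-665)*(1/980207) = 208810*(1/980207) = 208810/980207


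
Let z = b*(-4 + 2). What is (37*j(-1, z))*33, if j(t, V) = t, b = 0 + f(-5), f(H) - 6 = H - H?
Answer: -1221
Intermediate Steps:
f(H) = 6 (f(H) = 6 + (H - H) = 6 + 0 = 6)
b = 6 (b = 0 + 6 = 6)
z = -12 (z = 6*(-4 + 2) = 6*(-2) = -12)
(37*j(-1, z))*33 = (37*(-1))*33 = -37*33 = -1221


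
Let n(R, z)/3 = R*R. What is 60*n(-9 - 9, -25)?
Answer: 58320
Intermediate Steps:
n(R, z) = 3*R² (n(R, z) = 3*(R*R) = 3*R²)
60*n(-9 - 9, -25) = 60*(3*(-9 - 9)²) = 60*(3*(-18)²) = 60*(3*324) = 60*972 = 58320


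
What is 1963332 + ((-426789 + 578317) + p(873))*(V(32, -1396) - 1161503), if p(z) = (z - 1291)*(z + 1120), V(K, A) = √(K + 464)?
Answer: 791619686970 - 2726184*√31 ≈ 7.9160e+11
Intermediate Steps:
V(K, A) = √(464 + K)
p(z) = (-1291 + z)*(1120 + z)
1963332 + ((-426789 + 578317) + p(873))*(V(32, -1396) - 1161503) = 1963332 + ((-426789 + 578317) + (-1445920 + 873² - 171*873))*(√(464 + 32) - 1161503) = 1963332 + (151528 + (-1445920 + 762129 - 149283))*(√496 - 1161503) = 1963332 + (151528 - 833074)*(4*√31 - 1161503) = 1963332 - 681546*(-1161503 + 4*√31) = 1963332 + (791617723638 - 2726184*√31) = 791619686970 - 2726184*√31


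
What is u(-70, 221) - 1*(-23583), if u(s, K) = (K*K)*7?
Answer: 365470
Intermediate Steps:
u(s, K) = 7*K² (u(s, K) = K²*7 = 7*K²)
u(-70, 221) - 1*(-23583) = 7*221² - 1*(-23583) = 7*48841 + 23583 = 341887 + 23583 = 365470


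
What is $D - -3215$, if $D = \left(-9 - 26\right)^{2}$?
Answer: $4440$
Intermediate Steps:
$D = 1225$ ($D = \left(-35\right)^{2} = 1225$)
$D - -3215 = 1225 - -3215 = 1225 + 3215 = 4440$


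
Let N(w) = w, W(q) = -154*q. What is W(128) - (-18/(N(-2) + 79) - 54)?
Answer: -1513648/77 ≈ -19658.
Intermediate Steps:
W(128) - (-18/(N(-2) + 79) - 54) = -154*128 - (-18/(-2 + 79) - 54) = -19712 - (-18/77 - 54) = -19712 - 1*(-4176/77) = -19712 + 4176/77 = -1513648/77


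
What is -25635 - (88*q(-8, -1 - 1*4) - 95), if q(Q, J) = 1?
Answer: -25628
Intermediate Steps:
-25635 - (88*q(-8, -1 - 1*4) - 95) = -25635 - (88*1 - 95) = -25635 - (88 - 95) = -25635 - 1*(-7) = -25635 + 7 = -25628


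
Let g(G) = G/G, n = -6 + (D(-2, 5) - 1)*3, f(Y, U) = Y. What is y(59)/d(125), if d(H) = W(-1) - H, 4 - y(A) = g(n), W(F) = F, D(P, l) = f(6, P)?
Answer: -1/42 ≈ -0.023810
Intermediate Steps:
D(P, l) = 6
n = 9 (n = -6 + (6 - 1)*3 = -6 + 5*3 = -6 + 15 = 9)
g(G) = 1
y(A) = 3 (y(A) = 4 - 1*1 = 4 - 1 = 3)
d(H) = -1 - H
y(59)/d(125) = 3/(-1 - 1*125) = 3/(-1 - 125) = 3/(-126) = 3*(-1/126) = -1/42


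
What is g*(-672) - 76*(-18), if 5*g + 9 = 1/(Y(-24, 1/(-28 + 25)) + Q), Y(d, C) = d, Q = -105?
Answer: 554408/215 ≈ 2578.6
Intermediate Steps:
g = -1162/645 (g = -9/5 + 1/(5*(-24 - 105)) = -9/5 + (1/5)/(-129) = -9/5 + (1/5)*(-1/129) = -9/5 - 1/645 = -1162/645 ≈ -1.8015)
g*(-672) - 76*(-18) = -1162/645*(-672) - 76*(-18) = 260288/215 + 1368 = 554408/215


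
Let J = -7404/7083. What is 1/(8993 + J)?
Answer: 2361/21230005 ≈ 0.00011121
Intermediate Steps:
J = -2468/2361 (J = -7404/7083 = -1*2468/2361 = -2468/2361 ≈ -1.0453)
1/(8993 + J) = 1/(8993 - 2468/2361) = 1/(21230005/2361) = 2361/21230005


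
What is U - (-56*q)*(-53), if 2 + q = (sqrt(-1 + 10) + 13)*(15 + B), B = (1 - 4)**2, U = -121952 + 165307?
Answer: -1090421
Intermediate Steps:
U = 43355
B = 9 (B = (-3)**2 = 9)
q = 382 (q = -2 + (sqrt(-1 + 10) + 13)*(15 + 9) = -2 + (sqrt(9) + 13)*24 = -2 + (3 + 13)*24 = -2 + 16*24 = -2 + 384 = 382)
U - (-56*q)*(-53) = 43355 - (-56*382)*(-53) = 43355 - (-21392)*(-53) = 43355 - 1*1133776 = 43355 - 1133776 = -1090421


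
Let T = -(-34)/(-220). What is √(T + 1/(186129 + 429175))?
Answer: I*√44248294252470/16920860 ≈ 0.39312*I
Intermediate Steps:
T = -17/110 (T = -(-1)*(-34)/220 = -1*17/110 = -17/110 ≈ -0.15455)
√(T + 1/(186129 + 429175)) = √(-17/110 + 1/(186129 + 429175)) = √(-17/110 + 1/615304) = √(-5230029/33841720) = I*√44248294252470/16920860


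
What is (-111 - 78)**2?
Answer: 35721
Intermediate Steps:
(-111 - 78)**2 = (-189)**2 = 35721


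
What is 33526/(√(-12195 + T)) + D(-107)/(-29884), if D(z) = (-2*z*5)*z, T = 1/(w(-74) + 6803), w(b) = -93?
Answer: 57245/14942 - 33526*I*√549068892790/81828449 ≈ 3.8311 - 303.59*I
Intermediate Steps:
T = 1/6710 (T = 1/(-93 + 6803) = 1/6710 ≈ 0.00014903)
D(z) = -10*z² (D(z) = (-10*z)*z = -10*z²)
33526/(√(-12195 + T)) + D(-107)/(-29884) = 33526/(√(-12195 + 1/6710)) - 10*(-107)²/(-29884) = 33526/(√(-81828449/6710)) - 10*11449*(-1/29884) = 33526/((I*√549068892790/6710)) - 114490*(-1/29884) = 33526*(-I*√549068892790/81828449) + 57245/14942 = -33526*I*√549068892790/81828449 + 57245/14942 = 57245/14942 - 33526*I*√549068892790/81828449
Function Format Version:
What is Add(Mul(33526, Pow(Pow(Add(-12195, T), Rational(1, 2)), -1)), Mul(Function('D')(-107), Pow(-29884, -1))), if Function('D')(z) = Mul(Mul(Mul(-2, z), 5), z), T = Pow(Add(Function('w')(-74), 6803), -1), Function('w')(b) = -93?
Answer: Add(Rational(57245, 14942), Mul(Rational(-33526, 81828449), I, Pow(549068892790, Rational(1, 2)))) ≈ Add(3.8311, Mul(-303.59, I))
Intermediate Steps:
T = Rational(1, 6710) (T = Pow(Add(-93, 6803), -1) = Pow(6710, -1) = Rational(1, 6710) ≈ 0.00014903)
Function('D')(z) = Mul(-10, Pow(z, 2)) (Function('D')(z) = Mul(Mul(-10, z), z) = Mul(-10, Pow(z, 2)))
Add(Mul(33526, Pow(Pow(Add(-12195, T), Rational(1, 2)), -1)), Mul(Function('D')(-107), Pow(-29884, -1))) = Add(Mul(33526, Pow(Pow(Add(-12195, Rational(1, 6710)), Rational(1, 2)), -1)), Mul(Mul(-10, Pow(-107, 2)), Pow(-29884, -1))) = Add(Mul(33526, Pow(Pow(Rational(-81828449, 6710), Rational(1, 2)), -1)), Mul(Mul(-10, 11449), Rational(-1, 29884))) = Add(Mul(33526, Pow(Mul(Rational(1, 6710), I, Pow(549068892790, Rational(1, 2))), -1)), Mul(-114490, Rational(-1, 29884))) = Add(Mul(33526, Mul(Rational(-1, 81828449), I, Pow(549068892790, Rational(1, 2)))), Rational(57245, 14942)) = Add(Mul(Rational(-33526, 81828449), I, Pow(549068892790, Rational(1, 2))), Rational(57245, 14942)) = Add(Rational(57245, 14942), Mul(Rational(-33526, 81828449), I, Pow(549068892790, Rational(1, 2))))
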